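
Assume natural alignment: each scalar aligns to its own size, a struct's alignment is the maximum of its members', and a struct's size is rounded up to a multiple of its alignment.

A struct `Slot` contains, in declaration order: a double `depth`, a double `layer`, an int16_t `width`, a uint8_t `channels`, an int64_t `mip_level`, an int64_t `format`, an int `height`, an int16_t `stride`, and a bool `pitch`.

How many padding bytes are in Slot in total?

6

@0: depth [8B, align 8] → 8
@8: layer [8B, align 8] → 16
@16: width [2B, align 2] → 18
@18: channels [1B, align 1] → 19
+5 pad (align 8)
@24: mip_level [8B, align 8] → 32
@32: format [8B, align 8] → 40
@40: height [4B, align 4] → 44
@44: stride [2B, align 2] → 46
@46: pitch [1B, align 1] → 47
+1 tail pad (align 8)
size 48, align 8
data bytes 42, size 48 → padding 6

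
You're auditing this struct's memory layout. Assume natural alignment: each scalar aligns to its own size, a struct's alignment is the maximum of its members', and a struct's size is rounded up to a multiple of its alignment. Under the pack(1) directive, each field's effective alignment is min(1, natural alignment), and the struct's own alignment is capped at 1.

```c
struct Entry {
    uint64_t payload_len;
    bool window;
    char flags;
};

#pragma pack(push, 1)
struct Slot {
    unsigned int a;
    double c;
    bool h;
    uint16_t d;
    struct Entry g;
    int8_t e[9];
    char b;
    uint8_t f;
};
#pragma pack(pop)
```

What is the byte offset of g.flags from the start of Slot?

24

Entry: @0: payload_len [8B, align 8] → 8; @8: window [1B, align 1] → 9; @9: flags [1B, align 1] → 10; +6 tail pad (align 8); size 16, align 8
@0: a [4B, align 1] → 4
@4: c [8B, align 1] → 12
@12: h [1B, align 1] → 13
@13: d [2B, align 1] → 15
@15: g [16B, align 1] → 31
within Entry: flags at 9
15 + 9 = 24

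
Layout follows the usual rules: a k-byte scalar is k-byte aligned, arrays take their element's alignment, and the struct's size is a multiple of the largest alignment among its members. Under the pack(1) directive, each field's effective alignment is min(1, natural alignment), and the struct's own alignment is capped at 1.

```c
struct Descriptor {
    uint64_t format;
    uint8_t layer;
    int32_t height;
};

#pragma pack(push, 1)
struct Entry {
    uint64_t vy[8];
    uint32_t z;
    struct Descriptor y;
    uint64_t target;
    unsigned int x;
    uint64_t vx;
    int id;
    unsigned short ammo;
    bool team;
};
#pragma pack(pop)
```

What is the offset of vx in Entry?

96

Descriptor: @0: format [8B, align 8] → 8; @8: layer [1B, align 1] → 9; +3 pad (align 4); @12: height [4B, align 4] → 16; size 16, align 8
@0: vy [64B, align 1] → 64
@64: z [4B, align 1] → 68
@68: y [16B, align 1] → 84
@84: target [8B, align 1] → 92
@92: x [4B, align 1] → 96
@96: vx [8B, align 1] → 104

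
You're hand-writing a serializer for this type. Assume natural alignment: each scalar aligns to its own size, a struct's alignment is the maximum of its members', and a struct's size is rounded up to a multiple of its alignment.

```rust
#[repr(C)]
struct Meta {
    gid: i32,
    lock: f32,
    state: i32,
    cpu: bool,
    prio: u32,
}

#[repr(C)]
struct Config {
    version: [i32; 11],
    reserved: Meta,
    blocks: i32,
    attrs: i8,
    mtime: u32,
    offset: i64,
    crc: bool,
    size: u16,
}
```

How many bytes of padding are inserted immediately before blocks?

0

Meta: @0: gid [4B, align 4] → 4; @4: lock [4B, align 4] → 8; @8: state [4B, align 4] → 12; @12: cpu [1B, align 1] → 13; +3 pad (align 4); @16: prio [4B, align 4] → 20; size 20, align 4
@0: version [44B, align 4] → 44
@44: reserved [20B, align 4] → 64
@64: blocks [4B, align 4] → 68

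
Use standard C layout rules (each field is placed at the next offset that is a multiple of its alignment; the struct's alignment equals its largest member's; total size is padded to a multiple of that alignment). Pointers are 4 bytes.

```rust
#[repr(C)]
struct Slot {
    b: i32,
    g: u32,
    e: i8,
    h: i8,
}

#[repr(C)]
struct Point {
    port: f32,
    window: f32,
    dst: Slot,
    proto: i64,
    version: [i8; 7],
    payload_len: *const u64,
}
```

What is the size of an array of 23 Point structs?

Slot: b at 0 (size 4, align 4) → ends 4; g at 4 (size 4, align 4) → ends 8; e at 8 (size 1, align 1) → ends 9; h at 9 (size 1, align 1) → ends 10; tail pad 2 to reach multiple of 4; total 12 bytes, alignment 4
port at 0 (size 4, align 4) → ends 4
window at 4 (size 4, align 4) → ends 8
dst at 8 (size 12, align 4) → ends 20
pad 4 to align 8 for proto
proto at 24 (size 8, align 8) → ends 32
version at 32 (size 7, align 1) → ends 39
pad 1 to align 4 for payload_len
payload_len at 40 (size 4, align 4) → ends 44
tail pad 4 to reach multiple of 8
total 48 bytes, alignment 8
array of 23: 23 × 48 = 1104

1104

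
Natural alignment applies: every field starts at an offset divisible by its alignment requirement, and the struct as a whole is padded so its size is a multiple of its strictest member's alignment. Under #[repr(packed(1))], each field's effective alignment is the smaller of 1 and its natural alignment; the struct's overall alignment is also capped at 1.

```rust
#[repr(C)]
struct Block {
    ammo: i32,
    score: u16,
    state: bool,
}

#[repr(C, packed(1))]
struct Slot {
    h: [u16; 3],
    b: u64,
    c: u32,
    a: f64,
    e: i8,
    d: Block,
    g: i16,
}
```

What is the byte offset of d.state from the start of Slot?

Block: ammo at 0 (size 4, align 4) → ends 4; score at 4 (size 2, align 2) → ends 6; state at 6 (size 1, align 1) → ends 7; tail pad 1 to reach multiple of 4; total 8 bytes, alignment 4
h at 0 (size 6, align 1) → ends 6
b at 6 (size 8, align 1) → ends 14
c at 14 (size 4, align 1) → ends 18
a at 18 (size 8, align 1) → ends 26
e at 26 (size 1, align 1) → ends 27
d at 27 (size 8, align 1) → ends 35
within Block: state at 6
27 + 6 = 33

33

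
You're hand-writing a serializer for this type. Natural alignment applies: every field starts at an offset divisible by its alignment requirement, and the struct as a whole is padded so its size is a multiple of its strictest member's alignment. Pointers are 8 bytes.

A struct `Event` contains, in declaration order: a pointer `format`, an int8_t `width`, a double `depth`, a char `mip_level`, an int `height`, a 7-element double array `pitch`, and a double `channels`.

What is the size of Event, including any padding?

96 bytes

format at 0 (size 8, align 8) → ends 8
width at 8 (size 1, align 1) → ends 9
pad 7 to align 8 for depth
depth at 16 (size 8, align 8) → ends 24
mip_level at 24 (size 1, align 1) → ends 25
pad 3 to align 4 for height
height at 28 (size 4, align 4) → ends 32
pitch at 32 (size 56, align 8) → ends 88
channels at 88 (size 8, align 8) → ends 96
total 96 bytes, alignment 8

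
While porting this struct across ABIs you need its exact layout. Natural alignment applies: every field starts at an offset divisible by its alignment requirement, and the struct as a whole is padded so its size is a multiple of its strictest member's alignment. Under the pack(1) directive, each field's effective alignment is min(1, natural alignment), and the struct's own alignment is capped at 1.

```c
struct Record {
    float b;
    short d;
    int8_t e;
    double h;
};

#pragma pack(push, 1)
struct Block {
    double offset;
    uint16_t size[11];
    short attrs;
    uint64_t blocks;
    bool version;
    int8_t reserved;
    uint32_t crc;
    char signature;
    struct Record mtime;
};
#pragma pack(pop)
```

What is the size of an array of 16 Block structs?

Record: @0: b [4B, align 4] → 4; @4: d [2B, align 2] → 6; @6: e [1B, align 1] → 7; +1 pad (align 8); @8: h [8B, align 8] → 16; size 16, align 8
@0: offset [8B, align 1] → 8
@8: size [22B, align 1] → 30
@30: attrs [2B, align 1] → 32
@32: blocks [8B, align 1] → 40
@40: version [1B, align 1] → 41
@41: reserved [1B, align 1] → 42
@42: crc [4B, align 1] → 46
@46: signature [1B, align 1] → 47
@47: mtime [16B, align 1] → 63
size 63, align 1
array of 16: 16 × 63 = 1008

1008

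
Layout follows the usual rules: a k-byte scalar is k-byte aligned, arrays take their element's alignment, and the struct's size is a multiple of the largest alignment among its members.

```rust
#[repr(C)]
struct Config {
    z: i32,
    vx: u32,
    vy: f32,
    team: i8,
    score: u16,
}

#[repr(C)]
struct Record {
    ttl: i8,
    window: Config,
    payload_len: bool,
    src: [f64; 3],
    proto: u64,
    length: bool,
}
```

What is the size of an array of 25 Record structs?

Config: @0: z [4B, align 4] → 4; @4: vx [4B, align 4] → 8; @8: vy [4B, align 4] → 12; @12: team [1B, align 1] → 13; +1 pad (align 2); @14: score [2B, align 2] → 16; size 16, align 4
@0: ttl [1B, align 1] → 1
+3 pad (align 4)
@4: window [16B, align 4] → 20
@20: payload_len [1B, align 1] → 21
+3 pad (align 8)
@24: src [24B, align 8] → 48
@48: proto [8B, align 8] → 56
@56: length [1B, align 1] → 57
+7 tail pad (align 8)
size 64, align 8
array of 25: 25 × 64 = 1600

1600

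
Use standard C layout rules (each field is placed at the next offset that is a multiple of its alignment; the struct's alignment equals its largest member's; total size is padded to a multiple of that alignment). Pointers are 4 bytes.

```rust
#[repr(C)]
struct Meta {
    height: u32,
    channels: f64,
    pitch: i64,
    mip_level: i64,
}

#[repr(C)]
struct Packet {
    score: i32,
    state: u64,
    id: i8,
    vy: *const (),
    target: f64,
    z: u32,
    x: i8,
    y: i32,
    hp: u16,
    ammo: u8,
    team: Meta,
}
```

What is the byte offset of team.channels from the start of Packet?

56

Meta: height at 0 (size 4, align 4) → ends 4; pad 4 to align 8 for channels; channels at 8 (size 8, align 8) → ends 16; pitch at 16 (size 8, align 8) → ends 24; mip_level at 24 (size 8, align 8) → ends 32; total 32 bytes, alignment 8
score at 0 (size 4, align 4) → ends 4
pad 4 to align 8 for state
state at 8 (size 8, align 8) → ends 16
id at 16 (size 1, align 1) → ends 17
pad 3 to align 4 for vy
vy at 20 (size 4, align 4) → ends 24
target at 24 (size 8, align 8) → ends 32
z at 32 (size 4, align 4) → ends 36
x at 36 (size 1, align 1) → ends 37
pad 3 to align 4 for y
y at 40 (size 4, align 4) → ends 44
hp at 44 (size 2, align 2) → ends 46
ammo at 46 (size 1, align 1) → ends 47
pad 1 to align 8 for team
team at 48 (size 32, align 8) → ends 80
within Meta: channels at 8
48 + 8 = 56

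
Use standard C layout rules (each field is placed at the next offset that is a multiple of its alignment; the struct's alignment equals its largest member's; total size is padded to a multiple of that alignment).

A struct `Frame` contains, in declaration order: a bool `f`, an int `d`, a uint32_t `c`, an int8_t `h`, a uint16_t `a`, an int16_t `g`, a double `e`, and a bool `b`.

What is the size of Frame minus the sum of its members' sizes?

f at 0 (size 1, align 1) → ends 1
pad 3 to align 4 for d
d at 4 (size 4, align 4) → ends 8
c at 8 (size 4, align 4) → ends 12
h at 12 (size 1, align 1) → ends 13
pad 1 to align 2 for a
a at 14 (size 2, align 2) → ends 16
g at 16 (size 2, align 2) → ends 18
pad 6 to align 8 for e
e at 24 (size 8, align 8) → ends 32
b at 32 (size 1, align 1) → ends 33
tail pad 7 to reach multiple of 8
total 40 bytes, alignment 8
data bytes 23, size 40 → padding 17

17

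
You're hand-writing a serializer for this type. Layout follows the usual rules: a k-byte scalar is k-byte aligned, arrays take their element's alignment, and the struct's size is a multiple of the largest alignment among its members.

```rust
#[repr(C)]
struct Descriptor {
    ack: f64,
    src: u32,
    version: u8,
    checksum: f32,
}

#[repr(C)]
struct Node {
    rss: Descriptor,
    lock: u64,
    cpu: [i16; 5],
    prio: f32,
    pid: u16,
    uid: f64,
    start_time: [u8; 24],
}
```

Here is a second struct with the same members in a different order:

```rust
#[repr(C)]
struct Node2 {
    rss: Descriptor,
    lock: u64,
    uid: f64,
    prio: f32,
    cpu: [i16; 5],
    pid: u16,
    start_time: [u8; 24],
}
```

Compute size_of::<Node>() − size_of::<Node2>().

8

Descriptor: ack at 0 (size 8, align 8) → ends 8; src at 8 (size 4, align 4) → ends 12; version at 12 (size 1, align 1) → ends 13; pad 3 to align 4 for checksum; checksum at 16 (size 4, align 4) → ends 20; tail pad 4 to reach multiple of 8; total 24 bytes, alignment 8
rss at 0 (size 24, align 8) → ends 24
lock at 24 (size 8, align 8) → ends 32
cpu at 32 (size 10, align 2) → ends 42
pad 2 to align 4 for prio
prio at 44 (size 4, align 4) → ends 48
pid at 48 (size 2, align 2) → ends 50
pad 6 to align 8 for uid
uid at 56 (size 8, align 8) → ends 64
start_time at 64 (size 24, align 1) → ends 88
total 88 bytes, alignment 8
— Node2 —
rss at 0 (size 24, align 8) → ends 24
lock at 24 (size 8, align 8) → ends 32
uid at 32 (size 8, align 8) → ends 40
prio at 40 (size 4, align 4) → ends 44
cpu at 44 (size 10, align 2) → ends 54
pid at 54 (size 2, align 2) → ends 56
start_time at 56 (size 24, align 1) → ends 80
total 80 bytes, alignment 8
88 − 80 = 8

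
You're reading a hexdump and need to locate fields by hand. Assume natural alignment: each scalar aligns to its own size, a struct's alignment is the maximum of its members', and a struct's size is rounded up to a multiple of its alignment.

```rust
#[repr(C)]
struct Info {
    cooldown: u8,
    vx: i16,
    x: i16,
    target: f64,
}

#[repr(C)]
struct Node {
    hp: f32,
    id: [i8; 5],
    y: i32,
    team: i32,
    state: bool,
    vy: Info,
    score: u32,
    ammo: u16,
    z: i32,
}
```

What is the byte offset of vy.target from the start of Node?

Info: cooldown at 0 (size 1, align 1) → ends 1; pad 1 to align 2 for vx; vx at 2 (size 2, align 2) → ends 4; x at 4 (size 2, align 2) → ends 6; pad 2 to align 8 for target; target at 8 (size 8, align 8) → ends 16; total 16 bytes, alignment 8
hp at 0 (size 4, align 4) → ends 4
id at 4 (size 5, align 1) → ends 9
pad 3 to align 4 for y
y at 12 (size 4, align 4) → ends 16
team at 16 (size 4, align 4) → ends 20
state at 20 (size 1, align 1) → ends 21
pad 3 to align 8 for vy
vy at 24 (size 16, align 8) → ends 40
within Info: target at 8
24 + 8 = 32

32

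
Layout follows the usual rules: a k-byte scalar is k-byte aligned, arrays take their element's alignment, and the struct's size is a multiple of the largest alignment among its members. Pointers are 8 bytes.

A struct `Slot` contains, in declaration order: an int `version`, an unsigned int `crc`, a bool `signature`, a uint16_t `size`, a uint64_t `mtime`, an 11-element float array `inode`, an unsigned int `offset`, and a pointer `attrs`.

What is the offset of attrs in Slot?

72

@0: version [4B, align 4] → 4
@4: crc [4B, align 4] → 8
@8: signature [1B, align 1] → 9
+1 pad (align 2)
@10: size [2B, align 2] → 12
+4 pad (align 8)
@16: mtime [8B, align 8] → 24
@24: inode [44B, align 4] → 68
@68: offset [4B, align 4] → 72
@72: attrs [8B, align 8] → 80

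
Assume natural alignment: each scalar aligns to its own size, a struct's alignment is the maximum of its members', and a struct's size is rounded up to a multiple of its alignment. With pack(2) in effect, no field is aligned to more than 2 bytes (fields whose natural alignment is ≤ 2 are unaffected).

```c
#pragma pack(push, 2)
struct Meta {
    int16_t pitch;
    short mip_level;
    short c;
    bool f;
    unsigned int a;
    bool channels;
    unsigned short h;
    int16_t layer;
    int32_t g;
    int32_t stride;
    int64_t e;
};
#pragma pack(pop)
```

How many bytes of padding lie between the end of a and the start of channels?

0

pitch at 0 (size 2, align 2) → ends 2
mip_level at 2 (size 2, align 2) → ends 4
c at 4 (size 2, align 2) → ends 6
f at 6 (size 1, align 1) → ends 7
pad 1 to align 2 for a
a at 8 (size 4, align 2) → ends 12
channels at 12 (size 1, align 1) → ends 13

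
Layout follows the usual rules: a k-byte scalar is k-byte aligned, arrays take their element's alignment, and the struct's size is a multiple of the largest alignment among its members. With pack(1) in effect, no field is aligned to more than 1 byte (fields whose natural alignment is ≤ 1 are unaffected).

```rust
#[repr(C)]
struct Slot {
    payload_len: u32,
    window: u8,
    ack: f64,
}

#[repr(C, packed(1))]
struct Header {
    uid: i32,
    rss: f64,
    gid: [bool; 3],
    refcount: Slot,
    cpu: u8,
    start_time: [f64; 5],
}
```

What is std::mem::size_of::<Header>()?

72 bytes

Slot: payload_len at 0 (size 4, align 4) → ends 4; window at 4 (size 1, align 1) → ends 5; pad 3 to align 8 for ack; ack at 8 (size 8, align 8) → ends 16; total 16 bytes, alignment 8
uid at 0 (size 4, align 1) → ends 4
rss at 4 (size 8, align 1) → ends 12
gid at 12 (size 3, align 1) → ends 15
refcount at 15 (size 16, align 1) → ends 31
cpu at 31 (size 1, align 1) → ends 32
start_time at 32 (size 40, align 1) → ends 72
total 72 bytes, alignment 1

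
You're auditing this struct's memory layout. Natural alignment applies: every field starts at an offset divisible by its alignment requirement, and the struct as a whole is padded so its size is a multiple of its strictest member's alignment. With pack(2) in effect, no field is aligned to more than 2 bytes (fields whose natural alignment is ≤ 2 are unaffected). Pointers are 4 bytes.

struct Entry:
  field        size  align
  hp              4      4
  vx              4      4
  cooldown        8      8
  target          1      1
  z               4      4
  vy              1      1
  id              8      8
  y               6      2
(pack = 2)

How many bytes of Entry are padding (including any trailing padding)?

@0: hp [4B, align 2] → 4
@4: vx [4B, align 2] → 8
@8: cooldown [8B, align 2] → 16
@16: target [1B, align 1] → 17
+1 pad (align 2)
@18: z [4B, align 2] → 22
@22: vy [1B, align 1] → 23
+1 pad (align 2)
@24: id [8B, align 2] → 32
@32: y [6B, align 2] → 38
size 38, align 2
data bytes 36, size 38 → padding 2

2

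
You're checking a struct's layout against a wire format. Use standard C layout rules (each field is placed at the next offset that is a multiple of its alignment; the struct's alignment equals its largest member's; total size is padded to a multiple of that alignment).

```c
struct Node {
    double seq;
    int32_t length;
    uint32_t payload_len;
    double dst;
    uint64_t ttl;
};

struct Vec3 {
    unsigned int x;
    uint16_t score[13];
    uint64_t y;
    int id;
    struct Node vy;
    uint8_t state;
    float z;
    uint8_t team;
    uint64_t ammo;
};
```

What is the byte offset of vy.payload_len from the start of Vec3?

Node: 0..8  seq  (8B, 8-aligned); 8..12  length  (4B, 4-aligned); 12..16  payload_len  (4B, 4-aligned); 16..24  dst  (8B, 8-aligned); 24..32  ttl  (8B, 8-aligned); sizeof = 32, alignof = 8
0..4  x  (4B, 4-aligned)
4..30  score  (26B, 2-aligned)
30..32  -- padding (2B)
32..40  y  (8B, 8-aligned)
40..44  id  (4B, 4-aligned)
44..48  -- padding (4B)
48..80  vy  (32B, 8-aligned)
within Node: payload_len at 12
48 + 12 = 60

60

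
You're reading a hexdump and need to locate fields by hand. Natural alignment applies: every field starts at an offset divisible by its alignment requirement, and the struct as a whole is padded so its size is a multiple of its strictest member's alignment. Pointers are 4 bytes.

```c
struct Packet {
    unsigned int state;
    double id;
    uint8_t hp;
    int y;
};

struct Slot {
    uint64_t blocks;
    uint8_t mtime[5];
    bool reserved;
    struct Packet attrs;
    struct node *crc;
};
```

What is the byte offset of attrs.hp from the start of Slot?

Packet: @0: state [4B, align 4] → 4; +4 pad (align 8); @8: id [8B, align 8] → 16; @16: hp [1B, align 1] → 17; +3 pad (align 4); @20: y [4B, align 4] → 24; size 24, align 8
@0: blocks [8B, align 8] → 8
@8: mtime [5B, align 1] → 13
@13: reserved [1B, align 1] → 14
+2 pad (align 8)
@16: attrs [24B, align 8] → 40
within Packet: hp at 16
16 + 16 = 32

32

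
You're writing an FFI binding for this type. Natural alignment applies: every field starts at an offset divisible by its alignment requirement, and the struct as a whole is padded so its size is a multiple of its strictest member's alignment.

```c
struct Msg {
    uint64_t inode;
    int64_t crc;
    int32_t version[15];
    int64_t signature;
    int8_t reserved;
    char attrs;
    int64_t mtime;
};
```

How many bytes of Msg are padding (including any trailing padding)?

@0: inode [8B, align 8] → 8
@8: crc [8B, align 8] → 16
@16: version [60B, align 4] → 76
+4 pad (align 8)
@80: signature [8B, align 8] → 88
@88: reserved [1B, align 1] → 89
@89: attrs [1B, align 1] → 90
+6 pad (align 8)
@96: mtime [8B, align 8] → 104
size 104, align 8
data bytes 94, size 104 → padding 10

10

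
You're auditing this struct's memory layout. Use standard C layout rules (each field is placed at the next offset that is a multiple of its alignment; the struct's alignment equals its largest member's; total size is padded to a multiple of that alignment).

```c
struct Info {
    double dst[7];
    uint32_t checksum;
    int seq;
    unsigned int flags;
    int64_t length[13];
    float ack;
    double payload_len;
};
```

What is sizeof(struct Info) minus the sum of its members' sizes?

@0: dst [56B, align 8] → 56
@56: checksum [4B, align 4] → 60
@60: seq [4B, align 4] → 64
@64: flags [4B, align 4] → 68
+4 pad (align 8)
@72: length [104B, align 8] → 176
@176: ack [4B, align 4] → 180
+4 pad (align 8)
@184: payload_len [8B, align 8] → 192
size 192, align 8
data bytes 184, size 192 → padding 8

8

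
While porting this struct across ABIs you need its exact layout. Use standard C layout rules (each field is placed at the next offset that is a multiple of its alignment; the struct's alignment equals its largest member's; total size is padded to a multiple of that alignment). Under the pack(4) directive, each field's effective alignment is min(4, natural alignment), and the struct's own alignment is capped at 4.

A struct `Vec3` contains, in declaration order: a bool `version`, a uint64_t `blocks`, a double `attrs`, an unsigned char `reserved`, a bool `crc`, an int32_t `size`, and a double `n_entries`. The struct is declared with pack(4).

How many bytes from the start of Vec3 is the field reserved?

0..1  version  (1B, 1-aligned)
1..4  -- padding (3B)
4..12  blocks  (8B, 4-aligned)
12..20  attrs  (8B, 4-aligned)
20..21  reserved  (1B, 1-aligned)

20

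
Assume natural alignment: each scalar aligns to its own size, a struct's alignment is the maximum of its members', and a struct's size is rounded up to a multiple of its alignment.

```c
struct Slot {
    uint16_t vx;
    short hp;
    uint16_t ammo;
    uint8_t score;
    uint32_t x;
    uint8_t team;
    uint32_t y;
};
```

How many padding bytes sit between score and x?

1

vx at 0 (size 2, align 2) → ends 2
hp at 2 (size 2, align 2) → ends 4
ammo at 4 (size 2, align 2) → ends 6
score at 6 (size 1, align 1) → ends 7
pad 1 to align 4 for x
x at 8 (size 4, align 4) → ends 12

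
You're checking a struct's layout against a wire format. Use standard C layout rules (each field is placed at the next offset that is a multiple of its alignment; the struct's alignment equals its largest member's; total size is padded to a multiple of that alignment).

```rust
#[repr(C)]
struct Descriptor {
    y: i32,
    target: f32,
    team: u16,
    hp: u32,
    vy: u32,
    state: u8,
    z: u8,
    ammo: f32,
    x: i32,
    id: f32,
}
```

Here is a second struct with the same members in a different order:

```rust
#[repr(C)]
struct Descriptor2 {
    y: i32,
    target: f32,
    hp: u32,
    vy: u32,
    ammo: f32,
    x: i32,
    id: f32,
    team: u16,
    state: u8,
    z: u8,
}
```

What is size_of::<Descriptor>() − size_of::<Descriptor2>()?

4

0..4  y  (4B, 4-aligned)
4..8  target  (4B, 4-aligned)
8..10  team  (2B, 2-aligned)
10..12  -- padding (2B)
12..16  hp  (4B, 4-aligned)
16..20  vy  (4B, 4-aligned)
20..21  state  (1B, 1-aligned)
21..22  z  (1B, 1-aligned)
22..24  -- padding (2B)
24..28  ammo  (4B, 4-aligned)
28..32  x  (4B, 4-aligned)
32..36  id  (4B, 4-aligned)
sizeof = 36, alignof = 4
— Descriptor2 —
0..4  y  (4B, 4-aligned)
4..8  target  (4B, 4-aligned)
8..12  hp  (4B, 4-aligned)
12..16  vy  (4B, 4-aligned)
16..20  ammo  (4B, 4-aligned)
20..24  x  (4B, 4-aligned)
24..28  id  (4B, 4-aligned)
28..30  team  (2B, 2-aligned)
30..31  state  (1B, 1-aligned)
31..32  z  (1B, 1-aligned)
sizeof = 32, alignof = 4
36 − 32 = 4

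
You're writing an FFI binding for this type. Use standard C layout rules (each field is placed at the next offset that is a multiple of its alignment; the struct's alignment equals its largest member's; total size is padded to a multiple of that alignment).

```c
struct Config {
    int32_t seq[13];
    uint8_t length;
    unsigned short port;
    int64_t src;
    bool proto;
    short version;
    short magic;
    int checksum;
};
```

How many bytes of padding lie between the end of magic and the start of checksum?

seq at 0 (size 52, align 4) → ends 52
length at 52 (size 1, align 1) → ends 53
pad 1 to align 2 for port
port at 54 (size 2, align 2) → ends 56
src at 56 (size 8, align 8) → ends 64
proto at 64 (size 1, align 1) → ends 65
pad 1 to align 2 for version
version at 66 (size 2, align 2) → ends 68
magic at 68 (size 2, align 2) → ends 70
pad 2 to align 4 for checksum
checksum at 72 (size 4, align 4) → ends 76

2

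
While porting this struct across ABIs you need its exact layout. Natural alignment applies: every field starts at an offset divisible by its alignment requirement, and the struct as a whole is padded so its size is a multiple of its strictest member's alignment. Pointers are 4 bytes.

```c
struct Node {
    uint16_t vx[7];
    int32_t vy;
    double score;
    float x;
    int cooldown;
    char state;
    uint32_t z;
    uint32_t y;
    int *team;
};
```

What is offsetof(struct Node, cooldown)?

0..14  vx  (14B, 2-aligned)
14..16  -- padding (2B)
16..20  vy  (4B, 4-aligned)
20..24  -- padding (4B)
24..32  score  (8B, 8-aligned)
32..36  x  (4B, 4-aligned)
36..40  cooldown  (4B, 4-aligned)

36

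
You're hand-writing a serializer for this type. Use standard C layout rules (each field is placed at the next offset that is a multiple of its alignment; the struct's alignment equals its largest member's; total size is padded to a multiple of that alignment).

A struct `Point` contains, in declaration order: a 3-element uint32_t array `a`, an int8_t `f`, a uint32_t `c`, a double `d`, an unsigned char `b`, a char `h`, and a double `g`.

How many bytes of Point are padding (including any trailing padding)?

13

a at 0 (size 12, align 4) → ends 12
f at 12 (size 1, align 1) → ends 13
pad 3 to align 4 for c
c at 16 (size 4, align 4) → ends 20
pad 4 to align 8 for d
d at 24 (size 8, align 8) → ends 32
b at 32 (size 1, align 1) → ends 33
h at 33 (size 1, align 1) → ends 34
pad 6 to align 8 for g
g at 40 (size 8, align 8) → ends 48
total 48 bytes, alignment 8
data bytes 35, size 48 → padding 13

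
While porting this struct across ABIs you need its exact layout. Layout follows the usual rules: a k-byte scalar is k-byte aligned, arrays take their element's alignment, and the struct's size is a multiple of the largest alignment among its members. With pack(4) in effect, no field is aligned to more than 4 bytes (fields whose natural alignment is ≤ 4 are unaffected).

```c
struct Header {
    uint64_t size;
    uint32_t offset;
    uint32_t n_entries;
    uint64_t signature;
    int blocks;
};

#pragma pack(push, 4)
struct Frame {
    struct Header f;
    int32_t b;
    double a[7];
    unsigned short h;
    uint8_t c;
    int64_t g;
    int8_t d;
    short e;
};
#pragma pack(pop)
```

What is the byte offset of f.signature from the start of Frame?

16

Header: @0: size [8B, align 8] → 8; @8: offset [4B, align 4] → 12; @12: n_entries [4B, align 4] → 16; @16: signature [8B, align 8] → 24; @24: blocks [4B, align 4] → 28; +4 tail pad (align 8); size 32, align 8
@0: f [32B, align 4] → 32
within Header: signature at 16
0 + 16 = 16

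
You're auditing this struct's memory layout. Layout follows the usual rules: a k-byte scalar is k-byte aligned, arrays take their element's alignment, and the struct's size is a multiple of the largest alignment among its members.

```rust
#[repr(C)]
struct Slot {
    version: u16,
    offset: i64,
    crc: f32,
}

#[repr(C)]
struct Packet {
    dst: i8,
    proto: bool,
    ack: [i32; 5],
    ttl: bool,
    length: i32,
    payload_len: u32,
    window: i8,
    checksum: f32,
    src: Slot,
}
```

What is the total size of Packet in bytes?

72 bytes

Slot: 0..2  version  (2B, 2-aligned); 2..8  -- padding (6B); 8..16  offset  (8B, 8-aligned); 16..20  crc  (4B, 4-aligned); 20..24  -- tail padding (4B); sizeof = 24, alignof = 8
0..1  dst  (1B, 1-aligned)
1..2  proto  (1B, 1-aligned)
2..4  -- padding (2B)
4..24  ack  (20B, 4-aligned)
24..25  ttl  (1B, 1-aligned)
25..28  -- padding (3B)
28..32  length  (4B, 4-aligned)
32..36  payload_len  (4B, 4-aligned)
36..37  window  (1B, 1-aligned)
37..40  -- padding (3B)
40..44  checksum  (4B, 4-aligned)
44..48  -- padding (4B)
48..72  src  (24B, 8-aligned)
sizeof = 72, alignof = 8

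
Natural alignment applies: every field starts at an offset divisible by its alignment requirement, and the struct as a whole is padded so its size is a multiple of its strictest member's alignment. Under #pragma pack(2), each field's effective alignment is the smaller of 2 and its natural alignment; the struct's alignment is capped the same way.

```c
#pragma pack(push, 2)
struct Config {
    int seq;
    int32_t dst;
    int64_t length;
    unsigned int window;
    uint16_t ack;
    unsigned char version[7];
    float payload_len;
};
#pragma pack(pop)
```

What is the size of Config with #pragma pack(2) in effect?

34

0..4  seq  (4B, 2-aligned)
4..8  dst  (4B, 2-aligned)
8..16  length  (8B, 2-aligned)
16..20  window  (4B, 2-aligned)
20..22  ack  (2B, 2-aligned)
22..29  version  (7B, 1-aligned)
29..30  -- padding (1B)
30..34  payload_len  (4B, 2-aligned)
sizeof = 34, alignof = 2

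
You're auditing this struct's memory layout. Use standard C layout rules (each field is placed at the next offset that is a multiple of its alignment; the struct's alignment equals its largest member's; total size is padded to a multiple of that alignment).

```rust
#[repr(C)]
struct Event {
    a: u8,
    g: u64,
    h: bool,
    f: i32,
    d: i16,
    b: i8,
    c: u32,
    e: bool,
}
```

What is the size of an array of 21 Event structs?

840

0..1  a  (1B, 1-aligned)
1..8  -- padding (7B)
8..16  g  (8B, 8-aligned)
16..17  h  (1B, 1-aligned)
17..20  -- padding (3B)
20..24  f  (4B, 4-aligned)
24..26  d  (2B, 2-aligned)
26..27  b  (1B, 1-aligned)
27..28  -- padding (1B)
28..32  c  (4B, 4-aligned)
32..33  e  (1B, 1-aligned)
33..40  -- tail padding (7B)
sizeof = 40, alignof = 8
array of 21: 21 × 40 = 840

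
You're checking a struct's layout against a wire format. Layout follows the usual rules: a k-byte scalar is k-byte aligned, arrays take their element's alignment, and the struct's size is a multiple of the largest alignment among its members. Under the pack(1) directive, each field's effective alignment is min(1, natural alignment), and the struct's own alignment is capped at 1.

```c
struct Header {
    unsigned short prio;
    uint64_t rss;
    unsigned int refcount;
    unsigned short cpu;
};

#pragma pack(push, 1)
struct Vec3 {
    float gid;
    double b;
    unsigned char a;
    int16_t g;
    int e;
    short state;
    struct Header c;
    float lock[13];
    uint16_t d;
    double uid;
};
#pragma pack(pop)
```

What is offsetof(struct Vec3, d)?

97

Header: prio at 0 (size 2, align 2) → ends 2; pad 6 to align 8 for rss; rss at 8 (size 8, align 8) → ends 16; refcount at 16 (size 4, align 4) → ends 20; cpu at 20 (size 2, align 2) → ends 22; tail pad 2 to reach multiple of 8; total 24 bytes, alignment 8
gid at 0 (size 4, align 1) → ends 4
b at 4 (size 8, align 1) → ends 12
a at 12 (size 1, align 1) → ends 13
g at 13 (size 2, align 1) → ends 15
e at 15 (size 4, align 1) → ends 19
state at 19 (size 2, align 1) → ends 21
c at 21 (size 24, align 1) → ends 45
lock at 45 (size 52, align 1) → ends 97
d at 97 (size 2, align 1) → ends 99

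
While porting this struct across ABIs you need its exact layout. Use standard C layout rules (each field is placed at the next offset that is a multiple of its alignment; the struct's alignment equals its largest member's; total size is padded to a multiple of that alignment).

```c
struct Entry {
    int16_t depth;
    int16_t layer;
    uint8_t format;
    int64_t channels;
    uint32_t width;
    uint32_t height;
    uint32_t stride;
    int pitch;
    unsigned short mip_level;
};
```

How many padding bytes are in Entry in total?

depth at 0 (size 2, align 2) → ends 2
layer at 2 (size 2, align 2) → ends 4
format at 4 (size 1, align 1) → ends 5
pad 3 to align 8 for channels
channels at 8 (size 8, align 8) → ends 16
width at 16 (size 4, align 4) → ends 20
height at 20 (size 4, align 4) → ends 24
stride at 24 (size 4, align 4) → ends 28
pitch at 28 (size 4, align 4) → ends 32
mip_level at 32 (size 2, align 2) → ends 34
tail pad 6 to reach multiple of 8
total 40 bytes, alignment 8
data bytes 31, size 40 → padding 9

9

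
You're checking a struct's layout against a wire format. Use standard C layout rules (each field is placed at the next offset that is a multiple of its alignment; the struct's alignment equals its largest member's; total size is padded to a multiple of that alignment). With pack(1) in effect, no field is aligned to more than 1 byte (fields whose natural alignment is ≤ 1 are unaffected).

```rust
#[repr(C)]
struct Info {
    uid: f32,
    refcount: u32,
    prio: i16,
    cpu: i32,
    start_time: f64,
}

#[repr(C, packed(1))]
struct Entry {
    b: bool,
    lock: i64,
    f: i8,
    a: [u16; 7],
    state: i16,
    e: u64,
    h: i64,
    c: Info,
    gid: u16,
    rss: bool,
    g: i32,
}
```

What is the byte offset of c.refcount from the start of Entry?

46

Info: @0: uid [4B, align 4] → 4; @4: refcount [4B, align 4] → 8; @8: prio [2B, align 2] → 10; +2 pad (align 4); @12: cpu [4B, align 4] → 16; @16: start_time [8B, align 8] → 24; size 24, align 8
@0: b [1B, align 1] → 1
@1: lock [8B, align 1] → 9
@9: f [1B, align 1] → 10
@10: a [14B, align 1] → 24
@24: state [2B, align 1] → 26
@26: e [8B, align 1] → 34
@34: h [8B, align 1] → 42
@42: c [24B, align 1] → 66
within Info: refcount at 4
42 + 4 = 46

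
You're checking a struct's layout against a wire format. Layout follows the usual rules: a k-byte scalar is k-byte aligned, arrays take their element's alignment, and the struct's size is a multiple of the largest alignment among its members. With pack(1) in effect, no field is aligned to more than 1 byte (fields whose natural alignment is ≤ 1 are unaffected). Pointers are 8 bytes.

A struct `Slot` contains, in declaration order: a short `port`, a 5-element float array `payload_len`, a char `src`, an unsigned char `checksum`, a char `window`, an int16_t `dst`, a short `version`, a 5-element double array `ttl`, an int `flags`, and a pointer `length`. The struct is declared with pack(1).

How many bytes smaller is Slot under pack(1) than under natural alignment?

7

natural layout:
  @0: port [2B, align 2] → 2
  +2 pad (align 4)
  @4: payload_len [20B, align 4] → 24
  @24: src [1B, align 1] → 25
  @25: checksum [1B, align 1] → 26
  @26: window [1B, align 1] → 27
  +1 pad (align 2)
  @28: dst [2B, align 2] → 30
  @30: version [2B, align 2] → 32
  @32: ttl [40B, align 8] → 72
  @72: flags [4B, align 4] → 76
  +4 pad (align 8)
  @80: length [8B, align 8] → 88
  size 88, align 8
packed(1) layout:
  @0: port [2B, align 1] → 2
  @2: payload_len [20B, align 1] → 22
  @22: src [1B, align 1] → 23
  @23: checksum [1B, align 1] → 24
  @24: window [1B, align 1] → 25
  @25: dst [2B, align 1] → 27
  @27: version [2B, align 1] → 29
  @29: ttl [40B, align 1] → 69
  @69: flags [4B, align 1] → 73
  @73: length [8B, align 1] → 81
  size 81, align 1
88 − 81 = 7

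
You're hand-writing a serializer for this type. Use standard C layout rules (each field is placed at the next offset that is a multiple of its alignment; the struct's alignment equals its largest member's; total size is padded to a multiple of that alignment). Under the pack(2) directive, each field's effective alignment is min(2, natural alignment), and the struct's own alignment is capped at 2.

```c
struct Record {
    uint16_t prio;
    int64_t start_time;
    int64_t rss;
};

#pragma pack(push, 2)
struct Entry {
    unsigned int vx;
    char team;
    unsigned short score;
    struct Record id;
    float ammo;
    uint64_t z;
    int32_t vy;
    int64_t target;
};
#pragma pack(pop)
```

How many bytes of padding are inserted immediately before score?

Record: prio at 0 (size 2, align 2) → ends 2; pad 6 to align 8 for start_time; start_time at 8 (size 8, align 8) → ends 16; rss at 16 (size 8, align 8) → ends 24; total 24 bytes, alignment 8
vx at 0 (size 4, align 2) → ends 4
team at 4 (size 1, align 1) → ends 5
pad 1 to align 2 for score
score at 6 (size 2, align 2) → ends 8

1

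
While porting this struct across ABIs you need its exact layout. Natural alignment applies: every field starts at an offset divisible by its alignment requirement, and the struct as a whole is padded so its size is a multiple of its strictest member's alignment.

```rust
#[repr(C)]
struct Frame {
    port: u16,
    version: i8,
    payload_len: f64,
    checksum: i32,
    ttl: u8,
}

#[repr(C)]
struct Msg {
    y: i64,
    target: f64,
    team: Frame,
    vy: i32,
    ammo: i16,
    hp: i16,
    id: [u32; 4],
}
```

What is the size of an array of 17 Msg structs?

1088

Frame: @0: port [2B, align 2] → 2; @2: version [1B, align 1] → 3; +5 pad (align 8); @8: payload_len [8B, align 8] → 16; @16: checksum [4B, align 4] → 20; @20: ttl [1B, align 1] → 21; +3 tail pad (align 8); size 24, align 8
@0: y [8B, align 8] → 8
@8: target [8B, align 8] → 16
@16: team [24B, align 8] → 40
@40: vy [4B, align 4] → 44
@44: ammo [2B, align 2] → 46
@46: hp [2B, align 2] → 48
@48: id [16B, align 4] → 64
size 64, align 8
array of 17: 17 × 64 = 1088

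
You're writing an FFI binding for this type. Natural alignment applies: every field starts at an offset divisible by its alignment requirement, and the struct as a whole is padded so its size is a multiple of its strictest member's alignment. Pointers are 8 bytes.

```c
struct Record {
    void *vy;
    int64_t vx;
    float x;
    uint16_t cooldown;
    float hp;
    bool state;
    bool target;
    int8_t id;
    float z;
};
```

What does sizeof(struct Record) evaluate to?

40

vy at 0 (size 8, align 8) → ends 8
vx at 8 (size 8, align 8) → ends 16
x at 16 (size 4, align 4) → ends 20
cooldown at 20 (size 2, align 2) → ends 22
pad 2 to align 4 for hp
hp at 24 (size 4, align 4) → ends 28
state at 28 (size 1, align 1) → ends 29
target at 29 (size 1, align 1) → ends 30
id at 30 (size 1, align 1) → ends 31
pad 1 to align 4 for z
z at 32 (size 4, align 4) → ends 36
tail pad 4 to reach multiple of 8
total 40 bytes, alignment 8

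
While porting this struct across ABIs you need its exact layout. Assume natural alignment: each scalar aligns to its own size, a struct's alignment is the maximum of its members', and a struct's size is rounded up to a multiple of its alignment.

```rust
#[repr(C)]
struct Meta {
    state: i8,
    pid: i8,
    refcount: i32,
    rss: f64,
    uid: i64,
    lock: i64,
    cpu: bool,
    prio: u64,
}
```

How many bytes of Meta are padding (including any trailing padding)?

state at 0 (size 1, align 1) → ends 1
pid at 1 (size 1, align 1) → ends 2
pad 2 to align 4 for refcount
refcount at 4 (size 4, align 4) → ends 8
rss at 8 (size 8, align 8) → ends 16
uid at 16 (size 8, align 8) → ends 24
lock at 24 (size 8, align 8) → ends 32
cpu at 32 (size 1, align 1) → ends 33
pad 7 to align 8 for prio
prio at 40 (size 8, align 8) → ends 48
total 48 bytes, alignment 8
data bytes 39, size 48 → padding 9

9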